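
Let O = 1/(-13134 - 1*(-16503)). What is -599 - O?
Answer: -2018032/3369 ≈ -599.00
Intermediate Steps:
O = 1/3369 (O = 1/(-13134 + 16503) = 1/3369 ≈ 0.00029682)
-599 - O = -599 - 1*1/3369 = -599 - 1/3369 = -2018032/3369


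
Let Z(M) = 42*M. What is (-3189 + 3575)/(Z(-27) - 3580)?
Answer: -193/2357 ≈ -0.081884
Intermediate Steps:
(-3189 + 3575)/(Z(-27) - 3580) = (-3189 + 3575)/(42*(-27) - 3580) = 386/(-1134 - 3580) = 386/(-4714) = 386*(-1/4714) = -193/2357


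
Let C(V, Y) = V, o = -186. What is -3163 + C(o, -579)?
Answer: -3349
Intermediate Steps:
-3163 + C(o, -579) = -3163 - 186 = -3349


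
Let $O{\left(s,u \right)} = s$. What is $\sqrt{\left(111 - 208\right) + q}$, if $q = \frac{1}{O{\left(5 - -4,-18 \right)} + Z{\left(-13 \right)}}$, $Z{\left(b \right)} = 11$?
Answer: $\frac{i \sqrt{9695}}{10} \approx 9.8463 i$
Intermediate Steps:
$q = \frac{1}{20}$ ($q = \frac{1}{\left(5 - -4\right) + 11} = \frac{1}{\left(5 + 4\right) + 11} = \frac{1}{9 + 11} = \frac{1}{20} \approx 0.05$)
$\sqrt{\left(111 - 208\right) + q} = \sqrt{\left(111 - 208\right) + \frac{1}{20}} = \sqrt{-97 + \frac{1}{20}} = \sqrt{- \frac{1939}{20}} = \frac{i \sqrt{9695}}{10}$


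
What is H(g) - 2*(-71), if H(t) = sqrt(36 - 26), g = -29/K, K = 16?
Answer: 142 + sqrt(10) ≈ 145.16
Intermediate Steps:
g = -29/16 ≈ -1.8125
H(t) = sqrt(10)
H(g) - 2*(-71) = sqrt(10) - 2*(-71) = sqrt(10) - 1*(-142) = sqrt(10) + 142 = 142 + sqrt(10)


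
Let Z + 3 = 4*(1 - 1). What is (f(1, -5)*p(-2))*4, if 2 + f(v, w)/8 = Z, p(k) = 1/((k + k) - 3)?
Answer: 160/7 ≈ 22.857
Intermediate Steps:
p(k) = 1/(-3 + 2*k) (p(k) = 1/(2*k - 3) = 1/(-3 + 2*k))
Z = -3 (Z = -3 + 4*(1 - 1) = -3 + 4*0 = -3 + 0 = -3)
f(v, w) = -40 (f(v, w) = -16 + 8*(-3) = -16 - 24 = -40)
(f(1, -5)*p(-2))*4 = -40/(-3 + 2*(-2))*4 = -40/(-3 - 4)*4 = -40/(-7)*4 = -40*(-1/7)*4 = (40/7)*4 = 160/7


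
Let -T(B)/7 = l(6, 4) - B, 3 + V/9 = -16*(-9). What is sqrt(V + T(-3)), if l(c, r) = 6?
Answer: 3*sqrt(134) ≈ 34.728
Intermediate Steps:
V = 1269 (V = -27 + 9*(-16*(-9)) = -27 + 9*144 = -27 + 1296 = 1269)
T(B) = -42 + 7*B (T(B) = -7*(6 - B) = -42 + 7*B)
sqrt(V + T(-3)) = sqrt(1269 + (-42 + 7*(-3))) = sqrt(1269 + (-42 - 21)) = sqrt(1269 - 63) = sqrt(1206) = 3*sqrt(134)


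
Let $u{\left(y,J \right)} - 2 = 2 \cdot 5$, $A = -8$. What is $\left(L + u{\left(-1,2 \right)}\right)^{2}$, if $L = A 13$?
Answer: $8464$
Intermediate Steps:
$u{\left(y,J \right)} = 12$ ($u{\left(y,J \right)} = 2 + 2 \cdot 5 = 2 + 10 = 12$)
$L = -104$ ($L = \left(-8\right) 13 = -104$)
$\left(L + u{\left(-1,2 \right)}\right)^{2} = \left(-104 + 12\right)^{2} = \left(-92\right)^{2} = 8464$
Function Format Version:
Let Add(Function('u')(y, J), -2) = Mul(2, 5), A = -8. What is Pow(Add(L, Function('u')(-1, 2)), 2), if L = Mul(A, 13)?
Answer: 8464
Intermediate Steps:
Function('u')(y, J) = 12 (Function('u')(y, J) = Add(2, Mul(2, 5)) = Add(2, 10) = 12)
L = -104 (L = Mul(-8, 13) = -104)
Pow(Add(L, Function('u')(-1, 2)), 2) = Pow(Add(-104, 12), 2) = Pow(-92, 2) = 8464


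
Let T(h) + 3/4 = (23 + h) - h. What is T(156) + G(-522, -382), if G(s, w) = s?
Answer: -1999/4 ≈ -499.75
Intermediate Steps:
T(h) = 89/4 (T(h) = -3/4 + ((23 + h) - h) = -3/4 + 23 = 89/4)
T(156) + G(-522, -382) = 89/4 - 522 = -1999/4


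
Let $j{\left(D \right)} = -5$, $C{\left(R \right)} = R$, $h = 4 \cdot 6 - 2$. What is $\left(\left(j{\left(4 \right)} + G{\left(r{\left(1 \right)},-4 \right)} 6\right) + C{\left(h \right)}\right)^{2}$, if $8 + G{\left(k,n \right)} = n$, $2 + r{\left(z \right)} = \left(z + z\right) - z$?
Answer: $3025$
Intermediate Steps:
$h = 22$ ($h = 24 - 2 = 22$)
$r{\left(z \right)} = -2 + z$ ($r{\left(z \right)} = -2 + \left(\left(z + z\right) - z\right) = -2 + \left(2 z - z\right) = -2 + z$)
$G{\left(k,n \right)} = -8 + n$
$\left(\left(j{\left(4 \right)} + G{\left(r{\left(1 \right)},-4 \right)} 6\right) + C{\left(h \right)}\right)^{2} = \left(\left(-5 + \left(-8 - 4\right) 6\right) + 22\right)^{2} = \left(\left(-5 - 72\right) + 22\right)^{2} = \left(-77 + 22\right)^{2} = \left(-55\right)^{2} = 3025$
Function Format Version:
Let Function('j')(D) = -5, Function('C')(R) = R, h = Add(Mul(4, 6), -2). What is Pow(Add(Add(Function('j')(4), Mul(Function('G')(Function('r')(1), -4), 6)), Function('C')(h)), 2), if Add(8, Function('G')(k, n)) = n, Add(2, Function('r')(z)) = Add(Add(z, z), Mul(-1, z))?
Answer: 3025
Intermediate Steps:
h = 22 (h = Add(24, -2) = 22)
Function('r')(z) = Add(-2, z) (Function('r')(z) = Add(-2, Add(Add(z, z), Mul(-1, z))) = Add(-2, Add(Mul(2, z), Mul(-1, z))) = Add(-2, z))
Function('G')(k, n) = Add(-8, n)
Pow(Add(Add(Function('j')(4), Mul(Function('G')(Function('r')(1), -4), 6)), Function('C')(h)), 2) = Pow(Add(Add(-5, Mul(Add(-8, -4), 6)), 22), 2) = Pow(Add(Add(-5, Mul(-12, 6)), 22), 2) = Pow(Add(Add(-5, -72), 22), 2) = Pow(Add(-77, 22), 2) = Pow(-55, 2) = 3025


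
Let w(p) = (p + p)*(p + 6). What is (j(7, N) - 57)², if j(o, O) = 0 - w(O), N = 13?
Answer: 303601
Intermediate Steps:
w(p) = 2*p*(6 + p) (w(p) = (2*p)*(6 + p) = 2*p*(6 + p))
j(o, O) = -2*O*(6 + O) (j(o, O) = 0 - 2*O*(6 + O) = -2*O*(6 + O))
(j(7, N) - 57)² = (-2*13*(6 + 13) - 57)² = (-2*13*19 - 57)² = (-494 - 57)² = (-551)² = 303601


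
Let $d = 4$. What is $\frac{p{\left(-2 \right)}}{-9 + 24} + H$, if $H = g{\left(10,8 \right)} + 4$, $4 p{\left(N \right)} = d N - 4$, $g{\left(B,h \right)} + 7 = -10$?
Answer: $- \frac{66}{5} \approx -13.2$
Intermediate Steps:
$g{\left(B,h \right)} = -17$ ($g{\left(B,h \right)} = -7 - 10 = -17$)
$p{\left(N \right)} = -1 + N$ ($p{\left(N \right)} = \frac{4 N - 4}{4} = \frac{-4 + 4 N}{4} = -1 + N$)
$H = -13$ ($H = -17 + 4 = -13$)
$\frac{p{\left(-2 \right)}}{-9 + 24} + H = \frac{-1 - 2}{-9 + 24} - 13 = - \frac{3}{15} - 13 = \left(-3\right) \frac{1}{15} - 13 = - \frac{1}{5} - 13 = - \frac{66}{5}$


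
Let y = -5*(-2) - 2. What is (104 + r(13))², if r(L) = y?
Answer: 12544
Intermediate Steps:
y = 8 (y = 10 - 2 = 8)
r(L) = 8
(104 + r(13))² = (104 + 8)² = 112² = 12544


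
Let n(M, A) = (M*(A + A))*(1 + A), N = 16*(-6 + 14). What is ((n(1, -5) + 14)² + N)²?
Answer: 9265936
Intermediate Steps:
N = 128 (N = 16*8 = 128)
n(M, A) = 2*A*M*(1 + A) (n(M, A) = (M*(2*A))*(1 + A) = (2*A*M)*(1 + A) = 2*A*M*(1 + A))
((n(1, -5) + 14)² + N)² = ((2*(-5)*1*(1 - 5) + 14)² + 128)² = ((2*(-5)*1*(-4) + 14)² + 128)² = ((40 + 14)² + 128)² = (54² + 128)² = (2916 + 128)² = 3044² = 9265936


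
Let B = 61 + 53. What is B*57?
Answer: 6498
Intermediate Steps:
B = 114
B*57 = 114*57 = 6498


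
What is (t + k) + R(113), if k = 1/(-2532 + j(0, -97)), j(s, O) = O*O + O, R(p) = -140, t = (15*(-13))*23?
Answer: -31357499/6780 ≈ -4625.0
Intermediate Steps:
t = -4485 (t = -195*23 = -4485)
j(s, O) = O + O² (j(s, O) = O² + O = O + O²)
k = 1/6780 (k = 1/(-2532 - 97*(1 - 97)) = 1/(-2532 - 97*(-96)) = 1/(-2532 + 9312) = 1/6780 ≈ 0.00014749)
(t + k) + R(113) = (-4485 + 1/6780) - 140 = -30408299/6780 - 140 = -31357499/6780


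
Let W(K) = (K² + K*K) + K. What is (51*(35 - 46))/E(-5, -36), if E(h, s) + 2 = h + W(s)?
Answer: -561/2549 ≈ -0.22009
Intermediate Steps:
W(K) = K + 2*K² (W(K) = (K² + K²) + K = 2*K² + K = K + 2*K²)
E(h, s) = -2 + h + s*(1 + 2*s) (E(h, s) = -2 + (h + s*(1 + 2*s)) = -2 + h + s*(1 + 2*s))
(51*(35 - 46))/E(-5, -36) = (51*(35 - 46))/(-2 - 5 - 36*(1 + 2*(-36))) = (51*(-11))/(-2 - 5 - 36*(1 - 72)) = -561/(-2 - 5 - 36*(-71)) = -561/(-2 - 5 + 2556) = -561/2549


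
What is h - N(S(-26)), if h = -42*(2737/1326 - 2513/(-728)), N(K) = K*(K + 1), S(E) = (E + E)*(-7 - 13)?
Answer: -56309327/52 ≈ -1.0829e+6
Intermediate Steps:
S(E) = -40*E (S(E) = (2*E)*(-20) = -40*E)
N(K) = K*(1 + K)
h = -12047/52 (h = -42*(2737*(1/1326) - 2513*(-1/728)) = -42*(161/78 + 359/104) = -42*1721/312 = -12047/52 ≈ -231.67)
h - N(S(-26)) = -12047/52 - (-40*(-26))*(1 - 40*(-26)) = -12047/52 - 1040*(1 + 1040) = -12047/52 - 1040*1041 = -12047/52 - 1*1082640 = -12047/52 - 1082640 = -56309327/52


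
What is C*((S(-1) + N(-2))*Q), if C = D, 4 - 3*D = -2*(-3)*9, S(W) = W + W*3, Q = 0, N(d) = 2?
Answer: 0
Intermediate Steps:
S(W) = 4*W (S(W) = W + 3*W = 4*W)
D = -50/3 (D = 4/3 - (-2*(-3))*9/3 = 4/3 - 2*9 = 4/3 - 1/3*54 = 4/3 - 18 = -50/3 ≈ -16.667)
C = -50/3 ≈ -16.667
C*((S(-1) + N(-2))*Q) = -50*(4*(-1) + 2)*0/3 = -50*(-4 + 2)*0/3 = -(-100)*0/3 = -50/3*0 = 0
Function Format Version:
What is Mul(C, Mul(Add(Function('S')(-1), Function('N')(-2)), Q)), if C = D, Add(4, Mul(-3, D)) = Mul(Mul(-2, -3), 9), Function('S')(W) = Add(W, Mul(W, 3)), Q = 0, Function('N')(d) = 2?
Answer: 0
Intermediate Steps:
Function('S')(W) = Mul(4, W) (Function('S')(W) = Add(W, Mul(3, W)) = Mul(4, W))
D = Rational(-50, 3) (D = Add(Rational(4, 3), Mul(Rational(-1, 3), Mul(Mul(-2, -3), 9))) = Add(Rational(4, 3), Mul(Rational(-1, 3), Mul(6, 9))) = Add(Rational(4, 3), Mul(Rational(-1, 3), 54)) = Add(Rational(4, 3), -18) = Rational(-50, 3) ≈ -16.667)
C = Rational(-50, 3) ≈ -16.667
Mul(C, Mul(Add(Function('S')(-1), Function('N')(-2)), Q)) = Mul(Rational(-50, 3), Mul(Add(Mul(4, -1), 2), 0)) = Mul(Rational(-50, 3), Mul(Add(-4, 2), 0)) = Mul(Rational(-50, 3), Mul(-2, 0)) = Mul(Rational(-50, 3), 0) = 0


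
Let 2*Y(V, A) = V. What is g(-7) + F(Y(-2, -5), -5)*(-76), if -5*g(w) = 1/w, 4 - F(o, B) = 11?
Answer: 18621/35 ≈ 532.03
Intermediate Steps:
Y(V, A) = V/2
F(o, B) = -7 (F(o, B) = 4 - 1*11 = 4 - 11 = -7)
g(w) = -1/(5*w)
g(-7) + F(Y(-2, -5), -5)*(-76) = -⅕/(-7) - 7*(-76) = -⅕*(-⅐) + 532 = 1/35 + 532 = 18621/35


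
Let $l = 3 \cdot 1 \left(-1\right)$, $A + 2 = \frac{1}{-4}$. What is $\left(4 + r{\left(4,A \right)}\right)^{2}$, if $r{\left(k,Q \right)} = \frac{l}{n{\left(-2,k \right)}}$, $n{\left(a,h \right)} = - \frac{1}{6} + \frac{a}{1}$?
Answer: $\frac{4900}{169} \approx 28.994$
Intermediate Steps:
$A = - \frac{9}{4}$ ($A = -2 + \frac{1}{-4} = -2 - \frac{1}{4} = - \frac{9}{4} \approx -2.25$)
$n{\left(a,h \right)} = - \frac{1}{6} + a$ ($n{\left(a,h \right)} = \left(-1\right) \frac{1}{6} + a 1 = - \frac{1}{6} + a$)
$l = -3$ ($l = 3 \left(-1\right) = -3$)
$r{\left(k,Q \right)} = \frac{18}{13}$ ($r{\left(k,Q \right)} = - \frac{3}{- \frac{1}{6} - 2} = - \frac{3}{- \frac{13}{6}} = \left(-3\right) \left(- \frac{6}{13}\right) = \frac{18}{13}$)
$\left(4 + r{\left(4,A \right)}\right)^{2} = \left(4 + \frac{18}{13}\right)^{2} = \left(\frac{70}{13}\right)^{2} = \frac{4900}{169}$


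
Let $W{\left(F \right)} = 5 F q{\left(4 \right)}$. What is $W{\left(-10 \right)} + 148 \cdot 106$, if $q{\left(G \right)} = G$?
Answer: $15488$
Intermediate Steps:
$W{\left(F \right)} = 20 F$ ($W{\left(F \right)} = 5 F 4 = 20 F$)
$W{\left(-10 \right)} + 148 \cdot 106 = 20 \left(-10\right) + 148 \cdot 106 = -200 + 15688 = 15488$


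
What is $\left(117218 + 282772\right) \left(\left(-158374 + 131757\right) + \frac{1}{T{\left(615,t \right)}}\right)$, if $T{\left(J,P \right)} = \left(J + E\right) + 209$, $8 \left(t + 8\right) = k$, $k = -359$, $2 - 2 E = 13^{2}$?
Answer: $- \frac{15767515802250}{1481} \approx -1.0647 \cdot 10^{10}$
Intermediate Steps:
$E = - \frac{167}{2}$ ($E = 1 - \frac{13^{2}}{2} = 1 - \frac{169}{2} = - \frac{167}{2} \approx -83.5$)
$t = - \frac{423}{8}$ ($t = -8 + \frac{1}{8} \left(-359\right) = -8 - \frac{359}{8} = - \frac{423}{8} \approx -52.875$)
$T{\left(J,P \right)} = \frac{251}{2} + J$ ($T{\left(J,P \right)} = \left(J - \frac{167}{2}\right) + 209 = \left(- \frac{167}{2} + J\right) + 209 = \frac{251}{2} + J$)
$\left(117218 + 282772\right) \left(\left(-158374 + 131757\right) + \frac{1}{T{\left(615,t \right)}}\right) = \left(117218 + 282772\right) \left(\left(-158374 + 131757\right) + \frac{1}{\frac{251}{2} + 615}\right) = 399990 \left(-26617 + \frac{1}{\frac{1481}{2}}\right) = 399990 \left(-26617 + \frac{2}{1481}\right) = 399990 \left(- \frac{39419775}{1481}\right) = - \frac{15767515802250}{1481}$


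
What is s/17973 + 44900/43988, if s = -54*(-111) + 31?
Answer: 268003850/197649081 ≈ 1.3560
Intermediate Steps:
s = 6025 (s = 5994 + 31 = 6025)
s/17973 + 44900/43988 = 6025/17973 + 44900/43988 = 6025*(1/17973) + 44900*(1/43988) = 6025/17973 + 11225/10997 = 268003850/197649081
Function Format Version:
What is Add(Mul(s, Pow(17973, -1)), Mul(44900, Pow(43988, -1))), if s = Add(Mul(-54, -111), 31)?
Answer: Rational(268003850, 197649081) ≈ 1.3560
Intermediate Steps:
s = 6025 (s = Add(5994, 31) = 6025)
Add(Mul(s, Pow(17973, -1)), Mul(44900, Pow(43988, -1))) = Add(Mul(6025, Pow(17973, -1)), Mul(44900, Pow(43988, -1))) = Add(Mul(6025, Rational(1, 17973)), Mul(44900, Rational(1, 43988))) = Add(Rational(6025, 17973), Rational(11225, 10997)) = Rational(268003850, 197649081)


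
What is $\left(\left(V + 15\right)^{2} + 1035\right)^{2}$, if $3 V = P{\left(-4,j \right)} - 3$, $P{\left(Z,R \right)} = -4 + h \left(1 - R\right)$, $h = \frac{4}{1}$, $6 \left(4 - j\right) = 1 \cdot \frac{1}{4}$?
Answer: $\frac{129592080121}{104976} \approx 1.2345 \cdot 10^{6}$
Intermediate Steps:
$j = \frac{95}{24}$ ($j = 4 - \frac{1 \cdot \frac{1}{4}}{6} = 4 - \frac{1}{24} = \frac{95}{24} \approx 3.9583$)
$h = 4$ ($h = 4 \cdot 1 = 4$)
$P{\left(Z,R \right)} = - 4 R$ ($P{\left(Z,R \right)} = -4 + 4 \left(1 - R\right) = -4 - \left(-4 + 4 R\right) = - 4 R$)
$V = - \frac{113}{18}$ ($V = \frac{\left(-4\right) \frac{95}{24} - 3}{3} = \frac{- \frac{95}{6} - 3}{3} = \frac{1}{3} \left(- \frac{113}{6}\right) = - \frac{113}{18} \approx -6.2778$)
$\left(\left(V + 15\right)^{2} + 1035\right)^{2} = \left(\left(- \frac{113}{18} + 15\right)^{2} + 1035\right)^{2} = \left(\left(\frac{157}{18}\right)^{2} + 1035\right)^{2} = \left(\frac{24649}{324} + 1035\right)^{2} = \left(\frac{359989}{324}\right)^{2} = \frac{129592080121}{104976}$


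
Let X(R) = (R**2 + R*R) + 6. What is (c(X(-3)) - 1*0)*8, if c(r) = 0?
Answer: 0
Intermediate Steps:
X(R) = 6 + 2*R**2 (X(R) = (R**2 + R**2) + 6 = 2*R**2 + 6 = 6 + 2*R**2)
(c(X(-3)) - 1*0)*8 = (0 - 1*0)*8 = (0 + 0)*8 = 0*8 = 0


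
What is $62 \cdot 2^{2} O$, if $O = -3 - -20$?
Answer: $4216$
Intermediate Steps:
$O = 17$ ($O = -3 + 20 = 17$)
$62 \cdot 2^{2} O = 62 \cdot 2^{2} \cdot 17 = 62 \cdot 4 \cdot 17 = 248 \cdot 17 = 4216$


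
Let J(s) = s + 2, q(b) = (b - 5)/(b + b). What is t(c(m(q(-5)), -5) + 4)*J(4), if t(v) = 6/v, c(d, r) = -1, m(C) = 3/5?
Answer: 12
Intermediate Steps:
q(b) = (-5 + b)/(2*b) (q(b) = (-5 + b)/((2*b)) = (-5 + b)*(1/(2*b)) = (-5 + b)/(2*b))
m(C) = ⅗ (m(C) = 3*(⅕) = ⅗)
J(s) = 2 + s
t(c(m(q(-5)), -5) + 4)*J(4) = (6/(-1 + 4))*(2 + 4) = (6/3)*6 = (6*(⅓))*6 = 2*6 = 12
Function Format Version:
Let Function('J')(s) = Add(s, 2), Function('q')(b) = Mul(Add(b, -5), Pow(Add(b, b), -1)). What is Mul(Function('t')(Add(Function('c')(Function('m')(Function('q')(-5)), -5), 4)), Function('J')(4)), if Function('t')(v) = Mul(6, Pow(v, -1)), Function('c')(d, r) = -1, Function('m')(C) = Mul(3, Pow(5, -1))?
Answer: 12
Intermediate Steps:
Function('q')(b) = Mul(Rational(1, 2), Pow(b, -1), Add(-5, b)) (Function('q')(b) = Mul(Add(-5, b), Pow(Mul(2, b), -1)) = Mul(Add(-5, b), Mul(Rational(1, 2), Pow(b, -1))) = Mul(Rational(1, 2), Pow(b, -1), Add(-5, b)))
Function('m')(C) = Rational(3, 5) (Function('m')(C) = Mul(3, Rational(1, 5)) = Rational(3, 5))
Function('J')(s) = Add(2, s)
Mul(Function('t')(Add(Function('c')(Function('m')(Function('q')(-5)), -5), 4)), Function('J')(4)) = Mul(Mul(6, Pow(Add(-1, 4), -1)), Add(2, 4)) = Mul(Mul(6, Pow(3, -1)), 6) = Mul(Mul(6, Rational(1, 3)), 6) = Mul(2, 6) = 12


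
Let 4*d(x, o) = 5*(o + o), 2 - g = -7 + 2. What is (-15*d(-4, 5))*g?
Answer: -2625/2 ≈ -1312.5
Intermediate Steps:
g = 7 (g = 2 - (-7 + 2) = 2 - 1*(-5) = 2 + 5 = 7)
d(x, o) = 5*o/2 (d(x, o) = (5*(o + o))/4 = (5*(2*o))/4 = (10*o)/4 = 5*o/2)
(-15*d(-4, 5))*g = -75*5/2*7 = -15*25/2*7 = -375/2*7 = -2625/2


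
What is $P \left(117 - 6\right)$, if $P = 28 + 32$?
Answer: $6660$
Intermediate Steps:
$P = 60$
$P \left(117 - 6\right) = 60 \left(117 - 6\right) = 60 \cdot 111 = 6660$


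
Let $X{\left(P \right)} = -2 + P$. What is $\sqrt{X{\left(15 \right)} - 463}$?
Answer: $15 i \sqrt{2} \approx 21.213 i$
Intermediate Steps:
$\sqrt{X{\left(15 \right)} - 463} = \sqrt{\left(-2 + 15\right) - 463} = \sqrt{13 - 463} = \sqrt{-450} = 15 i \sqrt{2}$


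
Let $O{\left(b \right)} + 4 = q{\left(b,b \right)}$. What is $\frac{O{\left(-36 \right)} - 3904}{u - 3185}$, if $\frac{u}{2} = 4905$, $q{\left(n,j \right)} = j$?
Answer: $- \frac{3944}{6625} \approx -0.59532$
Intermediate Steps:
$u = 9810$ ($u = 2 \cdot 4905 = 9810$)
$O{\left(b \right)} = -4 + b$
$\frac{O{\left(-36 \right)} - 3904}{u - 3185} = \frac{\left(-4 - 36\right) - 3904}{9810 - 3185} = \frac{-40 - 3904}{6625} = \left(-3944\right) \frac{1}{6625} = - \frac{3944}{6625}$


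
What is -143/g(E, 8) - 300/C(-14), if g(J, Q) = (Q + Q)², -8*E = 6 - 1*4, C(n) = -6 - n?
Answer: -9743/256 ≈ -38.059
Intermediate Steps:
E = -¼ (E = -(6 - 1*4)/8 = -(6 - 4)/8 = -⅛*2 = -¼ ≈ -0.25000)
g(J, Q) = 4*Q² (g(J, Q) = (2*Q)² = 4*Q²)
-143/g(E, 8) - 300/C(-14) = -143/(4*8²) - 300/(-6 - 1*(-14)) = -143/(4*64) - 300/(-6 + 14) = -143/256 - 300/8 = -143*1/256 - 300*⅛ = -143/256 - 75/2 = -9743/256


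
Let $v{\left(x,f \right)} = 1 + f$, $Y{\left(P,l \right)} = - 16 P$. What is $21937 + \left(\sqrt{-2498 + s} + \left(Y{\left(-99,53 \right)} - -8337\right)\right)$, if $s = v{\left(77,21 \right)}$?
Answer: $31858 + 2 i \sqrt{619} \approx 31858.0 + 49.759 i$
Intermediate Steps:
$s = 22$ ($s = 1 + 21 = 22$)
$21937 + \left(\sqrt{-2498 + s} + \left(Y{\left(-99,53 \right)} - -8337\right)\right) = 21937 + \left(\sqrt{-2498 + 22} - -9921\right) = 21937 + \left(\sqrt{-2476} + \left(1584 + 8337\right)\right) = 21937 + \left(2 i \sqrt{619} + 9921\right) = 21937 + \left(9921 + 2 i \sqrt{619}\right) = 31858 + 2 i \sqrt{619}$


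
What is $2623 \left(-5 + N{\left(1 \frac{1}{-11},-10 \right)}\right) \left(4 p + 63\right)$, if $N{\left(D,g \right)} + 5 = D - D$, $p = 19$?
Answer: $-3645970$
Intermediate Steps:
$N{\left(D,g \right)} = -5$ ($N{\left(D,g \right)} = -5 + \left(D - D\right) = -5 + 0 = -5$)
$2623 \left(-5 + N{\left(1 \frac{1}{-11},-10 \right)}\right) \left(4 p + 63\right) = 2623 \left(-5 - 5\right) \left(4 \cdot 19 + 63\right) = 2623 \left(- 10 \left(76 + 63\right)\right) = 2623 \left(\left(-10\right) 139\right) = 2623 \left(-1390\right) = -3645970$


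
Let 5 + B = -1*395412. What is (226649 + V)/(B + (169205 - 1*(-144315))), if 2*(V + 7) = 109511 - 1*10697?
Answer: -276049/81897 ≈ -3.3707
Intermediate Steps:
B = -395417 (B = -5 - 1*395412 = -5 - 395412 = -395417)
V = 49400 (V = -7 + (109511 - 1*10697)/2 = -7 + (109511 - 10697)/2 = -7 + (½)*98814 = -7 + 49407 = 49400)
(226649 + V)/(B + (169205 - 1*(-144315))) = (226649 + 49400)/(-395417 + (169205 - 1*(-144315))) = 276049/(-395417 + (169205 + 144315)) = 276049/(-395417 + 313520) = 276049/(-81897) = 276049*(-1/81897) = -276049/81897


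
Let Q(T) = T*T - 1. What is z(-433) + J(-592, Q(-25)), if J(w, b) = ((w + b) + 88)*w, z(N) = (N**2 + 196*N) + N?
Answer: 31148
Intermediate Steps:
Q(T) = -1 + T**2 (Q(T) = T**2 - 1 = -1 + T**2)
z(N) = N**2 + 197*N
J(w, b) = w*(88 + b + w) (J(w, b) = ((b + w) + 88)*w = (88 + b + w)*w = w*(88 + b + w))
z(-433) + J(-592, Q(-25)) = -433*(197 - 433) - 592*(88 + (-1 + (-25)**2) - 592) = -433*(-236) - 592*(88 + (-1 + 625) - 592) = 102188 - 592*(88 + 624 - 592) = 102188 - 592*120 = 102188 - 71040 = 31148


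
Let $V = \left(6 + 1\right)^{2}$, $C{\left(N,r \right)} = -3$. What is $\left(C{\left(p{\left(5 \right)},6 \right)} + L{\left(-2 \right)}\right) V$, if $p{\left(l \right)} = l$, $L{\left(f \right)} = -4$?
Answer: $-343$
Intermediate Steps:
$V = 49$ ($V = 7^{2} = 49$)
$\left(C{\left(p{\left(5 \right)},6 \right)} + L{\left(-2 \right)}\right) V = \left(-3 - 4\right) 49 = \left(-7\right) 49 = -343$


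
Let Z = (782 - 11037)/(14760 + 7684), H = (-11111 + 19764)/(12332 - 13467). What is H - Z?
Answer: -182568507/25473940 ≈ -7.1669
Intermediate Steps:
H = -8653/1135 (H = 8653/(-1135) = 8653*(-1/1135) = -8653/1135 ≈ -7.6238)
Z = -10255/22444 ≈ -0.45691
H - Z = -8653/1135 - 1*(-10255/22444) = -8653/1135 + 10255/22444 = -182568507/25473940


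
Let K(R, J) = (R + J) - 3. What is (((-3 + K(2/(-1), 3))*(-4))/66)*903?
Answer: 3010/11 ≈ 273.64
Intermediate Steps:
K(R, J) = -3 + J + R (K(R, J) = (J + R) - 3 = -3 + J + R)
(((-3 + K(2/(-1), 3))*(-4))/66)*903 = (((-3 + (-3 + 3 + 2/(-1)))*(-4))/66)*903 = (((-3 + (-3 + 3 + 2*(-1)))*(-4))*(1/66))*903 = (((-3 + (-3 + 3 - 2))*(-4))*(1/66))*903 = (((-3 - 2)*(-4))*(1/66))*903 = (-5*(-4)*(1/66))*903 = (20*(1/66))*903 = (10/33)*903 = 3010/11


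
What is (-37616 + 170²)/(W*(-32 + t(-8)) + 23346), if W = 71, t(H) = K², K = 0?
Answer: -4358/10537 ≈ -0.41359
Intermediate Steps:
t(H) = 0 (t(H) = 0² = 0)
(-37616 + 170²)/(W*(-32 + t(-8)) + 23346) = (-37616 + 170²)/(71*(-32 + 0) + 23346) = (-37616 + 28900)/(71*(-32) + 23346) = -8716/(-2272 + 23346) = -8716/21074 = -8716*1/21074 = -4358/10537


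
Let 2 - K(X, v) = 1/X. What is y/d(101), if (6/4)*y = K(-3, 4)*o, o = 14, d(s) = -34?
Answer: -98/153 ≈ -0.64052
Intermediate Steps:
K(X, v) = 2 - 1/X
y = 196/9 (y = 2*((2 - 1/(-3))*14)/3 = 2*((2 - 1*(-1/3))*14)/3 = 2*((2 + 1/3)*14)/3 = 2*((7/3)*14)/3 = (2/3)*(98/3) = 196/9 ≈ 21.778)
y/d(101) = (196/9)/(-34) = (196/9)*(-1/34) = -98/153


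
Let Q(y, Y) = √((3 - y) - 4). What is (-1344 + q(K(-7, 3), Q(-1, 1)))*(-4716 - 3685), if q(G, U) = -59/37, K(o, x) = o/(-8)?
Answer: 418260587/37 ≈ 1.1304e+7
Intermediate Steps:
K(o, x) = -o/8 (K(o, x) = o*(-⅛) = -o/8)
Q(y, Y) = √(-1 - y)
q(G, U) = -59/37 (q(G, U) = -59*1/37 = -59/37)
(-1344 + q(K(-7, 3), Q(-1, 1)))*(-4716 - 3685) = (-1344 - 59/37)*(-4716 - 3685) = -49787/37*(-8401) = 418260587/37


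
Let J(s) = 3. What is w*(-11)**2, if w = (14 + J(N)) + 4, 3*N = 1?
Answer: 2541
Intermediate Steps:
N = 1/3 (N = (1/3)*1 = 1/3 ≈ 0.33333)
w = 21 (w = (14 + 3) + 4 = 17 + 4 = 21)
w*(-11)**2 = 21*(-11)**2 = 21*121 = 2541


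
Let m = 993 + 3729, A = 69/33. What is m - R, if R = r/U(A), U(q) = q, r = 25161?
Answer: -168165/23 ≈ -7311.5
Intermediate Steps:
A = 23/11 (A = 69*(1/33) = 23/11 ≈ 2.0909)
m = 4722
R = 276771/23 (R = 25161/(23/11) = 25161*(11/23) = 276771/23 ≈ 12034.)
m - R = 4722 - 1*276771/23 = 4722 - 276771/23 = -168165/23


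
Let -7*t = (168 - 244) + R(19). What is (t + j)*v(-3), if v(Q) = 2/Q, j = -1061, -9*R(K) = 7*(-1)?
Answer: 132332/189 ≈ 700.17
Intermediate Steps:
R(K) = 7/9 (R(K) = -7*(-1)/9 = -⅑*(-7) = 7/9)
t = 677/63 (t = -((168 - 244) + 7/9)/7 = -(-76 + 7/9)/7 = -⅐*(-677/9) = 677/63 ≈ 10.746)
(t + j)*v(-3) = (677/63 - 1061)*(2/(-3)) = -132332*(-1)/(63*3) = -66166/63*(-⅔) = 132332/189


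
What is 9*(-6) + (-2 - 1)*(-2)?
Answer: -48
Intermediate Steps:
9*(-6) + (-2 - 1)*(-2) = -54 - 3*(-2) = -54 + 6 = -48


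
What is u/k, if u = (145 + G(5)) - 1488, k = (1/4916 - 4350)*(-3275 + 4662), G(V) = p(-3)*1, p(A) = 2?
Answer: 6592356/29660438813 ≈ 0.00022226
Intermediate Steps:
G(V) = 2 (G(V) = 2*1 = 2)
k = -29660438813/4916 (k = (1/4916 - 4350)*1387 = -21384599/4916*1387 = -29660438813/4916 ≈ -6.0334e+6)
u = -1341 (u = (145 + 2) - 1488 = 147 - 1488 = -1341)
u/k = -1341/(-29660438813/4916) = -1341*(-4916/29660438813) = 6592356/29660438813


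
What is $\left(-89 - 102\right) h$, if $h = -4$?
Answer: $764$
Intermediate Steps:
$\left(-89 - 102\right) h = \left(-89 - 102\right) \left(-4\right) = \left(-191\right) \left(-4\right) = 764$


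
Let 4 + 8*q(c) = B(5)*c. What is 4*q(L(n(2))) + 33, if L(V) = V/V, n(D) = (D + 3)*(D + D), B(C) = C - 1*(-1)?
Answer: 34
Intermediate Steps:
B(C) = 1 + C (B(C) = C + 1 = 1 + C)
n(D) = 2*D*(3 + D) (n(D) = (3 + D)*(2*D) = 2*D*(3 + D))
L(V) = 1
q(c) = -½ + 3*c/4 (q(c) = -½ + ((1 + 5)*c)/8 = -½ + (6*c)/8 = -½ + 3*c/4)
4*q(L(n(2))) + 33 = 4*(-½ + (¾)*1) + 33 = 4*(-½ + ¾) + 33 = 4*(¼) + 33 = 1 + 33 = 34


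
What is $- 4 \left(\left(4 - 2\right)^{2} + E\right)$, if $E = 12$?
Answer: $-64$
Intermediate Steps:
$- 4 \left(\left(4 - 2\right)^{2} + E\right) = - 4 \left(\left(4 - 2\right)^{2} + 12\right) = - 4 \left(2^{2} + 12\right) = - 4 \left(4 + 12\right) = \left(-4\right) 16 = -64$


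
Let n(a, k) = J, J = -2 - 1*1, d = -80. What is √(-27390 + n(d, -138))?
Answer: I*√27393 ≈ 165.51*I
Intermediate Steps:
J = -3 (J = -2 - 1 = -3)
n(a, k) = -3
√(-27390 + n(d, -138)) = √(-27390 - 3) = √(-27393) = I*√27393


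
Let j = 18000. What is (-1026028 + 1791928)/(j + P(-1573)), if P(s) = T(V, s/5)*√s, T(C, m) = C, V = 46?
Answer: 3446550000/81832117 - 96886350*I*√13/81832117 ≈ 42.117 - 4.2688*I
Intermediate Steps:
P(s) = 46*√s
(-1026028 + 1791928)/(j + P(-1573)) = (-1026028 + 1791928)/(18000 + 46*√(-1573)) = 765900/(18000 + 46*(11*I*√13)) = 765900/(18000 + 506*I*√13)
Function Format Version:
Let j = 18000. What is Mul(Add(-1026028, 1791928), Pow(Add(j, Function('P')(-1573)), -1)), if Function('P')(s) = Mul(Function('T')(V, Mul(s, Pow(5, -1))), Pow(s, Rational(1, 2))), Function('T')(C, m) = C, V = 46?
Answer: Add(Rational(3446550000, 81832117), Mul(Rational(-96886350, 81832117), I, Pow(13, Rational(1, 2)))) ≈ Add(42.117, Mul(-4.2688, I))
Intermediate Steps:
Function('P')(s) = Mul(46, Pow(s, Rational(1, 2)))
Mul(Add(-1026028, 1791928), Pow(Add(j, Function('P')(-1573)), -1)) = Mul(Add(-1026028, 1791928), Pow(Add(18000, Mul(46, Pow(-1573, Rational(1, 2)))), -1)) = Mul(765900, Pow(Add(18000, Mul(46, Mul(11, I, Pow(13, Rational(1, 2))))), -1)) = Mul(765900, Pow(Add(18000, Mul(506, I, Pow(13, Rational(1, 2)))), -1))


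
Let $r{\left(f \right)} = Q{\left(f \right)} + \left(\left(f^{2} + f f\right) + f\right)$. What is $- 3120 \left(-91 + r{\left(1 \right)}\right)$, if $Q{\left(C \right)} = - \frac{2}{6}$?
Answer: $275600$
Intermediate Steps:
$Q{\left(C \right)} = - \frac{1}{3}$ ($Q{\left(C \right)} = \left(-2\right) \frac{1}{6} = - \frac{1}{3}$)
$r{\left(f \right)} = - \frac{1}{3} + f + 2 f^{2}$ ($r{\left(f \right)} = - \frac{1}{3} + \left(\left(f^{2} + f f\right) + f\right) = - \frac{1}{3} + \left(\left(f^{2} + f^{2}\right) + f\right) = - \frac{1}{3} + \left(2 f^{2} + f\right) = - \frac{1}{3} + \left(f + 2 f^{2}\right) = - \frac{1}{3} + f + 2 f^{2}$)
$- 3120 \left(-91 + r{\left(1 \right)}\right) = - 3120 \left(-91 + \left(- \frac{1}{3} + 1 + 2 \cdot 1^{2}\right)\right) = - 3120 \left(-91 + \left(- \frac{1}{3} + 1 + 2 \cdot 1\right)\right) = - 3120 \left(-91 + \left(- \frac{1}{3} + 1 + 2\right)\right) = - 3120 \left(-91 + \frac{8}{3}\right) = \left(-3120\right) \left(- \frac{265}{3}\right) = 275600$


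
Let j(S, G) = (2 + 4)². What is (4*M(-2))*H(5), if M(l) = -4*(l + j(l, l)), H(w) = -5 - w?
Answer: 5440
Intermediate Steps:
j(S, G) = 36 (j(S, G) = 6² = 36)
M(l) = -144 - 4*l (M(l) = -4*(l + 36) = -4*(36 + l) = -144 - 4*l)
(4*M(-2))*H(5) = (4*(-144 - 4*(-2)))*(-5 - 1*5) = (4*(-144 + 8))*(-5 - 5) = (4*(-136))*(-10) = -544*(-10) = 5440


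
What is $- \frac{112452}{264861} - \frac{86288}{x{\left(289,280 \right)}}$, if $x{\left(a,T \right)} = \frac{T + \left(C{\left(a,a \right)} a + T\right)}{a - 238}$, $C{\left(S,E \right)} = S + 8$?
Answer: $- \frac{391761896668}{7627378791} \approx -51.363$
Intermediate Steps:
$C{\left(S,E \right)} = 8 + S$
$x{\left(a,T \right)} = \frac{2 T + a \left(8 + a\right)}{-238 + a}$ ($x{\left(a,T \right)} = \frac{T + \left(\left(8 + a\right) a + T\right)}{a - 238} = \frac{T + \left(a \left(8 + a\right) + T\right)}{-238 + a} = \frac{T + \left(T + a \left(8 + a\right)\right)}{-238 + a} = \frac{2 T + a \left(8 + a\right)}{-238 + a}$)
$- \frac{112452}{264861} - \frac{86288}{x{\left(289,280 \right)}} = - \frac{112452}{264861} - \frac{86288}{\frac{1}{-238 + 289} \left(2 \cdot 280 + 289 \left(8 + 289\right)\right)} = \left(-112452\right) \frac{1}{264861} - \frac{86288}{\frac{1}{51} \left(560 + 289 \cdot 297\right)} = - \frac{37484}{88287} - \frac{86288}{\frac{1}{51} \left(560 + 85833\right)} = - \frac{37484}{88287} - \frac{86288}{\frac{1}{51} \cdot 86393} = - \frac{37484}{88287} - \frac{86288}{\frac{86393}{51}} = - \frac{37484}{88287} - \frac{4400688}{86393} = - \frac{391761896668}{7627378791}$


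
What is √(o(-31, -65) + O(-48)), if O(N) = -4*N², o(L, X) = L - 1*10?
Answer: I*√9257 ≈ 96.213*I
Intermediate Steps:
o(L, X) = -10 + L (o(L, X) = L - 10 = -10 + L)
√(o(-31, -65) + O(-48)) = √((-10 - 31) - 4*(-48)²) = √(-41 - 4*2304) = √(-41 - 9216) = √(-9257) = I*√9257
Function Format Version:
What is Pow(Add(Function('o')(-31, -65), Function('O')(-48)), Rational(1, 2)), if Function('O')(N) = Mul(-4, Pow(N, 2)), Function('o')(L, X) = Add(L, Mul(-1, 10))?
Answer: Mul(I, Pow(9257, Rational(1, 2))) ≈ Mul(96.213, I)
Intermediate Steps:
Function('o')(L, X) = Add(-10, L) (Function('o')(L, X) = Add(L, -10) = Add(-10, L))
Pow(Add(Function('o')(-31, -65), Function('O')(-48)), Rational(1, 2)) = Pow(Add(Add(-10, -31), Mul(-4, Pow(-48, 2))), Rational(1, 2)) = Pow(Add(-41, Mul(-4, 2304)), Rational(1, 2)) = Pow(Add(-41, -9216), Rational(1, 2)) = Pow(-9257, Rational(1, 2)) = Mul(I, Pow(9257, Rational(1, 2)))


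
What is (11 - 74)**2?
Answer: 3969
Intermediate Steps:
(11 - 74)**2 = (-63)**2 = 3969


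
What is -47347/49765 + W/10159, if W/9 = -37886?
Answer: -17449569283/505562635 ≈ -34.515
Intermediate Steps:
W = -340974 (W = 9*(-37886) = -340974)
-47347/49765 + W/10159 = -47347/49765 - 340974/10159 = -17449569283/505562635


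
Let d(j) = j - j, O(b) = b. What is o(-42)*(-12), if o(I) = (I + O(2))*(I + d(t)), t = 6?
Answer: -20160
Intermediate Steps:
d(j) = 0
o(I) = I*(2 + I) (o(I) = (I + 2)*(I + 0) = (2 + I)*I = I*(2 + I))
o(-42)*(-12) = -42*(2 - 42)*(-12) = -42*(-40)*(-12) = 1680*(-12) = -20160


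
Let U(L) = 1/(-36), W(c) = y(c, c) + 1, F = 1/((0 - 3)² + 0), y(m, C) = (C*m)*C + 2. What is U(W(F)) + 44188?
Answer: 1590767/36 ≈ 44188.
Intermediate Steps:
y(m, C) = 2 + m*C² (y(m, C) = m*C² + 2 = 2 + m*C²)
F = ⅑ (F = 1/((-3)² + 0) = 1/(9 + 0) = 1/9 = ⅑ ≈ 0.11111)
W(c) = 3 + c³ (W(c) = (2 + c*c²) + 1 = (2 + c³) + 1 = 3 + c³)
U(L) = -1/36
U(W(F)) + 44188 = -1/36 + 44188 = 1590767/36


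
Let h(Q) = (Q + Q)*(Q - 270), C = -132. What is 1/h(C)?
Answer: 1/106128 ≈ 9.4226e-6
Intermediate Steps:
h(Q) = 2*Q*(-270 + Q) (h(Q) = (2*Q)*(-270 + Q) = 2*Q*(-270 + Q))
1/h(C) = 1/(2*(-132)*(-270 - 132)) = 1/(2*(-132)*(-402)) = 1/106128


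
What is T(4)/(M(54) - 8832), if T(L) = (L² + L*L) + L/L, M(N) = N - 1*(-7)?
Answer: -33/8771 ≈ -0.0037624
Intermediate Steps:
M(N) = 7 + N (M(N) = N + 7 = 7 + N)
T(L) = 1 + 2*L² (T(L) = (L² + L²) + 1 = 2*L² + 1 = 1 + 2*L²)
T(4)/(M(54) - 8832) = (1 + 2*4²)/((7 + 54) - 8832) = (1 + 2*16)/(61 - 8832) = (1 + 32)/(-8771) = -1/8771*33 = -33/8771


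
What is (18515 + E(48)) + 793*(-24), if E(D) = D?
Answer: -469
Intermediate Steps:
(18515 + E(48)) + 793*(-24) = (18515 + 48) + 793*(-24) = 18563 - 19032 = -469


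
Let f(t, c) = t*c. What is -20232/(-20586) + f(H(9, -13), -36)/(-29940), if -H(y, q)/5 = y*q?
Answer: 2886909/1712069 ≈ 1.6862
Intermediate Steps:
H(y, q) = -5*q*y (H(y, q) = -5*y*q = -5*q*y)
f(t, c) = c*t
-20232/(-20586) + f(H(9, -13), -36)/(-29940) = -20232/(-20586) - (-180)*(-13)*9/(-29940) = -20232*(-1/20586) - 36*585*(-1/29940) = 3372/3431 - 21060*(-1/29940) = 3372/3431 + 351/499 = 2886909/1712069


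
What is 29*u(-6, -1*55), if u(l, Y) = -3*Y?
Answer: 4785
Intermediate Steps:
29*u(-6, -1*55) = 29*(-(-3)*55) = 29*(-3*(-55)) = 29*165 = 4785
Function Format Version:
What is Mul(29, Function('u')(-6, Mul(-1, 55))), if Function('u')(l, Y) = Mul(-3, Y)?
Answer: 4785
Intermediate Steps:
Mul(29, Function('u')(-6, Mul(-1, 55))) = Mul(29, Mul(-3, Mul(-1, 55))) = Mul(29, Mul(-3, -55)) = Mul(29, 165) = 4785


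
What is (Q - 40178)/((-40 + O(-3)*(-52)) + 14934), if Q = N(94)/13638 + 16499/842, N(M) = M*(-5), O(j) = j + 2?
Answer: -230573615633/85813923708 ≈ -2.6869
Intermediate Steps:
O(j) = 2 + j
N(M) = -5*M
Q = 112308811/5741598 (Q = -5*94/13638 + 16499/842 = -470*1/13638 + 16499*(1/842) = -235/6819 + 16499/842 = 112308811/5741598 ≈ 19.561)
(Q - 40178)/((-40 + O(-3)*(-52)) + 14934) = (112308811/5741598 - 40178)/((-40 + (2 - 3)*(-52)) + 14934) = -230573615633/(5741598*((-40 - 1*(-52)) + 14934)) = -230573615633/(5741598*((-40 + 52) + 14934)) = -230573615633/(5741598*(12 + 14934)) = -230573615633/5741598/14946 = -230573615633/5741598*1/14946 = -230573615633/85813923708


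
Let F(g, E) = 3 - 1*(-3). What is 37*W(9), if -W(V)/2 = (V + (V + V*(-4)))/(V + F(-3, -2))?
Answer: 444/5 ≈ 88.800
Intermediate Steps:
F(g, E) = 6 (F(g, E) = 3 + 3 = 6)
W(V) = 4*V/(6 + V) (W(V) = -2*(V + (V + V*(-4)))/(V + 6) = -2*(V + (V - 4*V))/(6 + V) = -2*(V - 3*V)/(6 + V) = -2*(-2*V)/(6 + V) = -(-4)*V/(6 + V) = 4*V/(6 + V))
37*W(9) = 37*(4*9/(6 + 9)) = 37*(4*9/15) = 37*(4*9*(1/15)) = 37*(12/5) = 444/5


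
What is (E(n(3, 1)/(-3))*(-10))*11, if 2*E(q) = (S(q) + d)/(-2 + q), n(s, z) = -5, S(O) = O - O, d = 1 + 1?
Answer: 330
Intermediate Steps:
d = 2
S(O) = 0
E(q) = 1/(-2 + q) (E(q) = ((0 + 2)/(-2 + q))/2 = (2/(-2 + q))/2 = 1/(-2 + q))
(E(n(3, 1)/(-3))*(-10))*11 = (-10/(-2 - 5/(-3)))*11 = (-10/(-2 - 5*(-1/3)))*11 = (-10/(-2 + 5/3))*11 = (-10/(-1/3))*11 = -3*(-10)*11 = 30*11 = 330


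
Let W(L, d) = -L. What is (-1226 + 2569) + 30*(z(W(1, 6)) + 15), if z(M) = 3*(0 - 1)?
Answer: 1703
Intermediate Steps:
z(M) = -3 (z(M) = 3*(-1) = -3)
(-1226 + 2569) + 30*(z(W(1, 6)) + 15) = (-1226 + 2569) + 30*(-3 + 15) = 1343 + 30*12 = 1343 + 360 = 1703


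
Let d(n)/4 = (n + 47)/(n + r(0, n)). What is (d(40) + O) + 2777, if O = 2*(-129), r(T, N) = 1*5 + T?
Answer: 37901/15 ≈ 2526.7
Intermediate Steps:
r(T, N) = 5 + T
O = -258
d(n) = 4*(47 + n)/(5 + n) (d(n) = 4*((n + 47)/(n + (5 + 0))) = 4*((47 + n)/(n + 5)) = 4*((47 + n)/(5 + n)) = 4*(47 + n)/(5 + n))
(d(40) + O) + 2777 = (4*(47 + 40)/(5 + 40) - 258) + 2777 = (4*87/45 - 258) + 2777 = (4*(1/45)*87 - 258) + 2777 = (116/15 - 258) + 2777 = -3754/15 + 2777 = 37901/15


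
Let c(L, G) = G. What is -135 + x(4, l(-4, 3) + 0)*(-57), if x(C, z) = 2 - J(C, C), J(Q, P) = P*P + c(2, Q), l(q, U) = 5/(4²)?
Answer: 891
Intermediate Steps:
l(q, U) = 5/16
J(Q, P) = Q + P² (J(Q, P) = P*P + Q = P² + Q = Q + P²)
x(C, z) = 2 - C - C² (x(C, z) = 2 - (C + C²) = 2 + (-C - C²) = 2 - C - C²)
-135 + x(4, l(-4, 3) + 0)*(-57) = -135 + (2 - 1*4 - 1*4²)*(-57) = -135 + (2 - 4 - 1*16)*(-57) = -135 + (2 - 4 - 16)*(-57) = -135 - 18*(-57) = -135 + 1026 = 891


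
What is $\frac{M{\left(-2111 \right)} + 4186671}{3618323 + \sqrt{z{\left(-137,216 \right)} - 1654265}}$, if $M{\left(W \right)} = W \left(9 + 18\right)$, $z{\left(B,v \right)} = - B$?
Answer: $\frac{14942494416702}{13092262986457} - \frac{49556088 i \sqrt{11487}}{13092262986457} \approx 1.1413 - 0.00040568 i$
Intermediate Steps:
$M{\left(W \right)} = 27 W$ ($M{\left(W \right)} = W 27 = 27 W$)
$\frac{M{\left(-2111 \right)} + 4186671}{3618323 + \sqrt{z{\left(-137,216 \right)} - 1654265}} = \frac{27 \left(-2111\right) + 4186671}{3618323 + \sqrt{\left(-1\right) \left(-137\right) - 1654265}} = \frac{-56997 + 4186671}{3618323 + \sqrt{137 - 1654265}} = \frac{4129674}{3618323 + \sqrt{-1654128}} = \frac{4129674}{3618323 + 12 i \sqrt{11487}}$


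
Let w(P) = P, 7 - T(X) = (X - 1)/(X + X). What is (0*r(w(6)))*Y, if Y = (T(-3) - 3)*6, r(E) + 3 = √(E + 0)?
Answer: 0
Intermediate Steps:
T(X) = 7 - (-1 + X)/(2*X) (T(X) = 7 - (X - 1)/(X + X) = 7 - (-1 + X)/(2*X))
r(E) = -3 + √E (r(E) = -3 + √(E + 0) = -3 + √E)
Y = 20 (Y = ((½)*(1 + 13*(-3))/(-3) - 3)*6 = ((½)*(-⅓)*(1 - 39) - 3)*6 = ((½)*(-⅓)*(-38) - 3)*6 = (19/3 - 3)*6 = (10/3)*6 = 20)
(0*r(w(6)))*Y = (0*(-3 + √6))*20 = 0*20 = 0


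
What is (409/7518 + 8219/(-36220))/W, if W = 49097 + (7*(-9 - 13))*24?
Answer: -23488231/6181390642980 ≈ -3.7998e-6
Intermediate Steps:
W = 45401 (W = 49097 + (7*(-22))*24 = 49097 - 154*24 = 49097 - 3696 = 45401)
(409/7518 + 8219/(-36220))/W = (409/7518 + 8219/(-36220))/45401 = (409*(1/7518) + 8219*(-1/36220))*(1/45401) = (409/7518 - 8219/36220)*(1/45401) = -23488231/136150980*1/45401 = -23488231/6181390642980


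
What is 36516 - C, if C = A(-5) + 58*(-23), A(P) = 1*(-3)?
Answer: 37853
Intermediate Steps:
A(P) = -3
C = -1337 (C = -3 + 58*(-23) = -3 - 1334 = -1337)
36516 - C = 36516 - 1*(-1337) = 36516 + 1337 = 37853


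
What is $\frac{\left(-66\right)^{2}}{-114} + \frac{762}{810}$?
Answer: $- \frac{95597}{2565} \approx -37.27$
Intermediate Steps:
$\frac{\left(-66\right)^{2}}{-114} + \frac{762}{810} = 4356 \left(- \frac{1}{114}\right) + 762 \cdot \frac{1}{810} = - \frac{726}{19} + \frac{127}{135} = - \frac{95597}{2565}$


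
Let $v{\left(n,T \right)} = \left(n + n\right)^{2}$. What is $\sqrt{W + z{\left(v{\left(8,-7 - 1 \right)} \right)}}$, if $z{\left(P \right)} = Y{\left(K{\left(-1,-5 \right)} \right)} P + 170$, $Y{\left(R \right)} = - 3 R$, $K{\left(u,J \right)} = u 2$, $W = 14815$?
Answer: $\sqrt{16521} \approx 128.53$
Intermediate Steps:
$K{\left(u,J \right)} = 2 u$
$v{\left(n,T \right)} = 4 n^{2}$ ($v{\left(n,T \right)} = \left(2 n\right)^{2} = 4 n^{2}$)
$z{\left(P \right)} = 170 + 6 P$ ($z{\left(P \right)} = - 3 \cdot 2 \left(-1\right) P + 170 = \left(-3\right) \left(-2\right) P + 170 = 6 P + 170 = 170 + 6 P$)
$\sqrt{W + z{\left(v{\left(8,-7 - 1 \right)} \right)}} = \sqrt{14815 + \left(170 + 6 \cdot 4 \cdot 8^{2}\right)} = \sqrt{14815 + \left(170 + 6 \cdot 4 \cdot 64\right)} = \sqrt{14815 + \left(170 + 6 \cdot 256\right)} = \sqrt{14815 + \left(170 + 1536\right)} = \sqrt{14815 + 1706} = \sqrt{16521}$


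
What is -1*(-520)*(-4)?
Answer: -2080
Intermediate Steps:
-1*(-520)*(-4) = 520*(-4) = -2080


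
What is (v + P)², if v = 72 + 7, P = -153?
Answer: 5476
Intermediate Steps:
v = 79
(v + P)² = (79 - 153)² = (-74)² = 5476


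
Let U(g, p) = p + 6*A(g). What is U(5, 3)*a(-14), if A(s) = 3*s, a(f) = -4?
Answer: -372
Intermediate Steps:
U(g, p) = p + 18*g (U(g, p) = p + 6*(3*g) = p + 18*g)
U(5, 3)*a(-14) = (3 + 18*5)*(-4) = (3 + 90)*(-4) = 93*(-4) = -372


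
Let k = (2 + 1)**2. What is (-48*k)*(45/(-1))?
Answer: 19440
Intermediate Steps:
k = 9 (k = 3**2 = 9)
(-48*k)*(45/(-1)) = (-48*9)*(45/(-1)) = -19440*(-1) = -432*(-45) = 19440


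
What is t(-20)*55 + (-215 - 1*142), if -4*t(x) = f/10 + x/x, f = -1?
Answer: -2955/8 ≈ -369.38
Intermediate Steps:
t(x) = -9/40 (t(x) = -(-1/10 + x/x)/4 = -(-1*1/10 + 1)/4 = -(-1/10 + 1)/4 = -1/4*9/10 = -9/40)
t(-20)*55 + (-215 - 1*142) = -9/40*55 + (-215 - 1*142) = -99/8 + (-215 - 142) = -99/8 - 357 = -2955/8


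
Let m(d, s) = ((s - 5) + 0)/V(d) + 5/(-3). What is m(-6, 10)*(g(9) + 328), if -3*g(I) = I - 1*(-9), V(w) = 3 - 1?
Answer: 805/3 ≈ 268.33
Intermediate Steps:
V(w) = 2
g(I) = -3 - I/3 (g(I) = -(I - 1*(-9))/3 = -(I + 9)/3 = -(9 + I)/3 = -3 - I/3)
m(d, s) = -25/6 + s/2 (m(d, s) = ((s - 5) + 0)/2 + 5/(-3) = ((-5 + s) + 0)*(½) + 5*(-⅓) = (-5 + s)*(½) - 5/3 = (-5/2 + s/2) - 5/3 = -25/6 + s/2)
m(-6, 10)*(g(9) + 328) = (-25/6 + (½)*10)*((-3 - ⅓*9) + 328) = (-25/6 + 5)*((-3 - 3) + 328) = 5*(-6 + 328)/6 = (⅚)*322 = 805/3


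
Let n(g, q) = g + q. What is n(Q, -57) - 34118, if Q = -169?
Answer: -34344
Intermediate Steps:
n(Q, -57) - 34118 = (-169 - 57) - 34118 = -226 - 34118 = -34344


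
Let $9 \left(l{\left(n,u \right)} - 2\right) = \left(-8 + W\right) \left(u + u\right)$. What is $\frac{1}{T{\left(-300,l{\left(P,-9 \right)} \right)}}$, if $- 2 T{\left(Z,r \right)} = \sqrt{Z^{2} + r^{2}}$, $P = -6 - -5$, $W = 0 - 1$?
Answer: $- \frac{\sqrt{226}}{2260} \approx -0.0066519$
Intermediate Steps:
$W = -1$ ($W = 0 - 1 = -1$)
$P = -1$ ($P = -6 + 5 = -1$)
$l{\left(n,u \right)} = 2 - 2 u$ ($l{\left(n,u \right)} = 2 + \frac{\left(-8 - 1\right) \left(u + u\right)}{9} = 2 + \frac{\left(-9\right) 2 u}{9} = 2 + \frac{\left(-18\right) u}{9} = 2 - 2 u$)
$T{\left(Z,r \right)} = - \frac{\sqrt{Z^{2} + r^{2}}}{2}$
$\frac{1}{T{\left(-300,l{\left(P,-9 \right)} \right)}} = \frac{1}{\left(- \frac{1}{2}\right) \sqrt{\left(-300\right)^{2} + \left(2 - -18\right)^{2}}} = \frac{1}{\left(- \frac{1}{2}\right) \sqrt{90000 + \left(2 + 18\right)^{2}}} = \frac{1}{\left(- \frac{1}{2}\right) \sqrt{90000 + 20^{2}}} = \frac{1}{\left(- \frac{1}{2}\right) \sqrt{90000 + 400}} = \frac{1}{\left(- \frac{1}{2}\right) \sqrt{90400}} = \frac{1}{\left(- \frac{1}{2}\right) 20 \sqrt{226}} = \frac{1}{\left(-10\right) \sqrt{226}} = - \frac{\sqrt{226}}{2260}$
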